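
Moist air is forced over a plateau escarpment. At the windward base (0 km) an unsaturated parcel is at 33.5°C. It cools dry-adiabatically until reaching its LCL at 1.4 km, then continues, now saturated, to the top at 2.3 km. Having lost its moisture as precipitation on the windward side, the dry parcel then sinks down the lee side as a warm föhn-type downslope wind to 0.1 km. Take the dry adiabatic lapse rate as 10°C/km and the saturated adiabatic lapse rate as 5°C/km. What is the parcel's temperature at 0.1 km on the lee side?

37°C

0–1400 m, dry: Δz = 1.4 km ⇒ ΔT = -14°C; T = 19.5°C
1400–2300 m, saturated: Δz = 0.9 km ⇒ ΔT = -4.5°C; T = 15°C
2300–100 m, dry descent: Δz = 2.2 km ⇒ ΔT = +22°C; T = 37°C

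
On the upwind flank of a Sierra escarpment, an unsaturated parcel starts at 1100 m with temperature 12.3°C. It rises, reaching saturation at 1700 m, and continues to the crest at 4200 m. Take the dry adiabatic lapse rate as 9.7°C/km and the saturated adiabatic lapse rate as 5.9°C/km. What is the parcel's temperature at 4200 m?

-8.27°C

1100–1700 m, dry: Δz = 0.6 km ⇒ ΔT = -5.82°C; T = 6.48°C
1700–4200 m, saturated: Δz = 2.5 km ⇒ ΔT = -14.75°C; T = -8.27°C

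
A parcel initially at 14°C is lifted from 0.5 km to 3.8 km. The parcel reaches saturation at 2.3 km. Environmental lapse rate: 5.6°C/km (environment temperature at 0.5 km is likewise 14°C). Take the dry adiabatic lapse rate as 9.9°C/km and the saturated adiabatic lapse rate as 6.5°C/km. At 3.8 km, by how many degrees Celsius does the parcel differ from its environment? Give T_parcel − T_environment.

-9.09°C (parcel cooler than environment)

Parcel:
  Dry to 2300 m: -9.9 × 1.8 km = -17.82°C, so T = -3.82°C.
  Saturated to 3800 m: -6.5 × 1.5 km = -9.75°C, so T = -13.57°C.
Environment:
  Environment to 3800 m: -5.6 × 3.3 km = -18.48°C, so T = -4.48°C.
T_parcel − T_env = -13.57 − (-4.48) = -9.09°C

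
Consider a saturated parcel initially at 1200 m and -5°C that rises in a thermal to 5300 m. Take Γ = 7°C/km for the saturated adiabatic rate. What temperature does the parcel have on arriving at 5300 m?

-33.7°C

1200–5300 m, saturated adiabatic: Δz = 4.1 km ⇒ ΔT = -28.7°C; T = -33.7°C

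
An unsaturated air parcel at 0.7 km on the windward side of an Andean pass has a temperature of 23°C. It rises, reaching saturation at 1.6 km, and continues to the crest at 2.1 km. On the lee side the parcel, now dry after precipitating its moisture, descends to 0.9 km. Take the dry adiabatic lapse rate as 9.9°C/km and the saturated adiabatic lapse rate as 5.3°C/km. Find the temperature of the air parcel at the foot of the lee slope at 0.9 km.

700 → 1600 m (dry, 9.9°C/km): ΔT = -9.9 × 0.9 = -8.91°C → T = 14.09°C
1600 → 2100 m (saturated, 5.3°C/km): ΔT = -5.3 × 0.5 = -2.65°C → T = 11.44°C
2100 → 900 m (dry descent, 9.9°C/km): ΔT = +9.9 × 1.2 = +11.88°C → T = 23.32°C

23.32°C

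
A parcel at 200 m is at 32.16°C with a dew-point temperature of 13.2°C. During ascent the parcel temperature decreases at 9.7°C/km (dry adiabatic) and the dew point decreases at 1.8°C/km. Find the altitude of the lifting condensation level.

T and T_d converge at 9.7 − 1.8 = 7.9°C per km
Height above start = (32.16 − 13.2) / 7.9 = 2.4 km
LCL altitude = 200 m + 2400 m = 2600 m

2600 m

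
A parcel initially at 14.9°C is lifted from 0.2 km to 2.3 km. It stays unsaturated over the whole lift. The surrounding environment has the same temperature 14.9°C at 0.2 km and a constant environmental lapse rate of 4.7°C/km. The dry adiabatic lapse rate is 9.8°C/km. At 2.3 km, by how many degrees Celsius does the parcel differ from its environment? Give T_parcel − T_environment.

Parcel:
  Dry to 2300 m: -9.8 × 2.1 km = -20.58°C, so T = -5.68°C.
Environment:
  Environment to 2300 m: -4.7 × 2.1 km = -9.87°C, so T = 5.03°C.
T_parcel − T_env = -5.68 − 5.03 = -10.71°C

-10.71°C (parcel cooler than environment)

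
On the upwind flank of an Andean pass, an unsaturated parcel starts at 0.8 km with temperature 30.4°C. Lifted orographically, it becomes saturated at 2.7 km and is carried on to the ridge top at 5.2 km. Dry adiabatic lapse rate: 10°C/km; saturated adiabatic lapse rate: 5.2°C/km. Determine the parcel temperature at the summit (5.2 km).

800 → 2700 m (dry, 10°C/km): ΔT = -10 × 1.9 = -19°C → T = 11.4°C
2700 → 5200 m (saturated, 5.2°C/km): ΔT = -5.2 × 2.5 = -13°C → T = -1.6°C

-1.6°C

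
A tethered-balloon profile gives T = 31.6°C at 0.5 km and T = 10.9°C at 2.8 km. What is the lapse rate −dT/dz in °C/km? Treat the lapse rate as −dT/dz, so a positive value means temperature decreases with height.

Γ = −ΔT/Δz = (31.6 − 10.9) / (2800 − 500) m
  = 20.7°C / 2.3 km = 9°C/km

9°C/km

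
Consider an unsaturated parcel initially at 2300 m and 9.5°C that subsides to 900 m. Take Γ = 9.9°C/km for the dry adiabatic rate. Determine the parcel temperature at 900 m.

23.36°C

From 2300 m to 900 m (dry adiabatic): warms by 9.9 × 1.4 = 13.86°C, giving 23.36°C.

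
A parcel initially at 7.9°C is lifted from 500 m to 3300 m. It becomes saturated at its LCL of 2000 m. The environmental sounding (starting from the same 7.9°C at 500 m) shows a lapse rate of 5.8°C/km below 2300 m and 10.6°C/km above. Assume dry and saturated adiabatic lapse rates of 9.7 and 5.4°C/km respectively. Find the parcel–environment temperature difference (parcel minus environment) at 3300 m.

Parcel:
  500 → 2000 m (dry, 9.7°C/km): ΔT = -9.7 × 1.5 = -14.55°C → T = -6.65°C
  2000 → 3300 m (saturated, 5.4°C/km): ΔT = -5.4 × 1.3 = -7.02°C → T = -13.67°C
Environment:
  500 → 2300 m (environment, lower layer, 5.8°C/km): ΔT = -5.8 × 1.8 = -10.44°C → T = -2.54°C
  2300 → 3300 m (environment, upper layer, 10.6°C/km): ΔT = -10.6 × 1 = -10.6°C → T = -13.14°C
T_parcel − T_env = -13.67 − (-13.14) = -0.53°C

-0.53°C (parcel cooler than environment)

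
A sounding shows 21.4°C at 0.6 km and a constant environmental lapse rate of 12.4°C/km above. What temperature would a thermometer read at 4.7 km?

-29.44°C

Environmental to 4700 m: -12.4 × 4.1 km = -50.84°C, so T = -29.44°C.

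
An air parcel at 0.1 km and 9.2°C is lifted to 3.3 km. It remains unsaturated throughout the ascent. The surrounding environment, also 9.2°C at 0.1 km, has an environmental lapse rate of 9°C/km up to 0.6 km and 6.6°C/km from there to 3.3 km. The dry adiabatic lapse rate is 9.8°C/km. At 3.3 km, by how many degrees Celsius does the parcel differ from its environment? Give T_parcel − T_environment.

-9.04°C (parcel cooler than environment)

Parcel:
  100 → 3300 m (dry, 9.8°C/km): ΔT = -9.8 × 3.2 = -31.36°C → T = -22.16°C
Environment:
  100 → 600 m (environment, lower layer, 9°C/km): ΔT = -9 × 0.5 = -4.5°C → T = 4.7°C
  600 → 3300 m (environment, upper layer, 6.6°C/km): ΔT = -6.6 × 2.7 = -17.82°C → T = -13.12°C
T_parcel − T_env = -22.16 − (-13.12) = -9.04°C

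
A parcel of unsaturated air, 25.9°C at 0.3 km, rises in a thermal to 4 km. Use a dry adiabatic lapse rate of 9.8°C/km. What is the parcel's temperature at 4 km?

-10.36°C

From 300 m to 4000 m (dry adiabatic): cools by 9.8 × 3.7 = 36.26°C, giving -10.36°C.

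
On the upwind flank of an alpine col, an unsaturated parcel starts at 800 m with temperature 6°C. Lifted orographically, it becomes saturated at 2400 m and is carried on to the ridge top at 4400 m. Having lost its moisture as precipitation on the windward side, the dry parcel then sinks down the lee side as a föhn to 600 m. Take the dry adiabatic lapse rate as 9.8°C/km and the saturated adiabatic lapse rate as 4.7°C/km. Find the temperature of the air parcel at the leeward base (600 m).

18.16°C

800 → 2400 m (dry, 9.8°C/km): ΔT = -9.8 × 1.6 = -15.68°C → T = -9.68°C
2400 → 4400 m (saturated, 4.7°C/km): ΔT = -4.7 × 2 = -9.4°C → T = -19.08°C
4400 → 600 m (dry descent, 9.8°C/km): ΔT = +9.8 × 3.8 = +37.24°C → T = 18.16°C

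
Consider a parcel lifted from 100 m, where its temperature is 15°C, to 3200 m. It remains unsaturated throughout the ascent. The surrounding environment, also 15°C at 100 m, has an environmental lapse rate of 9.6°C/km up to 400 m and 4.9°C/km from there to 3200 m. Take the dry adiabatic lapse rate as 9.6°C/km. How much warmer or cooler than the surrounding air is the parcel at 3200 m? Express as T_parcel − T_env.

-13.16°C (parcel cooler than environment)

Parcel:
  100 → 3200 m (dry, 9.6°C/km): ΔT = -9.6 × 3.1 = -29.76°C → T = -14.76°C
Environment:
  100 → 400 m (environment, lower layer, 9.6°C/km): ΔT = -9.6 × 0.3 = -2.88°C → T = 12.12°C
  400 → 3200 m (environment, upper layer, 4.9°C/km): ΔT = -4.9 × 2.8 = -13.72°C → T = -1.6°C
T_parcel − T_env = -14.76 − (-1.6) = -13.16°C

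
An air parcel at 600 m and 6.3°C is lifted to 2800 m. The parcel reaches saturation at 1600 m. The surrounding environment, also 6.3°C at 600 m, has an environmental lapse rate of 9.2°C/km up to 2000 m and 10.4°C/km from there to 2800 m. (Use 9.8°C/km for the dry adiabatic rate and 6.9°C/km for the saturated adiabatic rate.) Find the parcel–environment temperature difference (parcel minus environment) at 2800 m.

+3.12°C (parcel warmer than environment)

Parcel:
  600–1600 m, dry: Δz = 1 km ⇒ ΔT = -9.8°C; T = -3.5°C
  1600–2800 m, saturated: Δz = 1.2 km ⇒ ΔT = -8.28°C; T = -11.78°C
Environment:
  600–2000 m, environment, lower layer: Δz = 1.4 km ⇒ ΔT = -12.88°C; T = -6.58°C
  2000–2800 m, environment, upper layer: Δz = 0.8 km ⇒ ΔT = -8.32°C; T = -14.9°C
T_parcel − T_env = -11.78 − (-14.9) = +3.12°C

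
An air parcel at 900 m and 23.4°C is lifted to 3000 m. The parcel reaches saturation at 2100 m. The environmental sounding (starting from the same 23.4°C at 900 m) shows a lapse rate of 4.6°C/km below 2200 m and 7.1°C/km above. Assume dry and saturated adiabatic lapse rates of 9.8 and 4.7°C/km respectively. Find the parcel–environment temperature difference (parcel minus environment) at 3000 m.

-4.33°C (parcel cooler than environment)

Parcel:
  900 → 2100 m (dry, 9.8°C/km): ΔT = -9.8 × 1.2 = -11.76°C → T = 11.64°C
  2100 → 3000 m (saturated, 4.7°C/km): ΔT = -4.7 × 0.9 = -4.23°C → T = 7.41°C
Environment:
  900 → 2200 m (environment, lower layer, 4.6°C/km): ΔT = -4.6 × 1.3 = -5.98°C → T = 17.42°C
  2200 → 3000 m (environment, upper layer, 7.1°C/km): ΔT = -7.1 × 0.8 = -5.68°C → T = 11.74°C
T_parcel − T_env = 7.41 − 11.74 = -4.33°C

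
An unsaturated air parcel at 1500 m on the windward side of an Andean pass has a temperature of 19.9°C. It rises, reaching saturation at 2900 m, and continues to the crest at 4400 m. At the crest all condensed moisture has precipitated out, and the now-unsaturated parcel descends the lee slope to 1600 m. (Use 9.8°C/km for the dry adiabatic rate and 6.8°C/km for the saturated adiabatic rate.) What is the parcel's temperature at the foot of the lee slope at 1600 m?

1500 → 2900 m (dry, 9.8°C/km): ΔT = -9.8 × 1.4 = -13.72°C → T = 6.18°C
2900 → 4400 m (saturated, 6.8°C/km): ΔT = -6.8 × 1.5 = -10.2°C → T = -4.02°C
4400 → 1600 m (dry descent, 9.8°C/km): ΔT = +9.8 × 2.8 = +27.44°C → T = 23.42°C

23.42°C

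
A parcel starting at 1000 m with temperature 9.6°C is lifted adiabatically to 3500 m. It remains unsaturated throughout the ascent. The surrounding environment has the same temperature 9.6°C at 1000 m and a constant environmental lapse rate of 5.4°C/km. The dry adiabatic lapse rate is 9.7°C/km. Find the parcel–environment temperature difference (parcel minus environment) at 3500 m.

-10.75°C (parcel cooler than environment)

Parcel:
  Dry to 3500 m: -9.7 × 2.5 km = -24.25°C, so T = -14.65°C.
Environment:
  Environment to 3500 m: -5.4 × 2.5 km = -13.5°C, so T = -3.9°C.
T_parcel − T_env = -14.65 − (-3.9) = -10.75°C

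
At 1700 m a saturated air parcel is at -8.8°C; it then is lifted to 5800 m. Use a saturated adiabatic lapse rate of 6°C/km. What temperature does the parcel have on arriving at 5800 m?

-33.4°C

1700 → 5800 m (saturated adiabatic, 6°C/km): ΔT = -6 × 4.1 = -24.6°C → T = -33.4°C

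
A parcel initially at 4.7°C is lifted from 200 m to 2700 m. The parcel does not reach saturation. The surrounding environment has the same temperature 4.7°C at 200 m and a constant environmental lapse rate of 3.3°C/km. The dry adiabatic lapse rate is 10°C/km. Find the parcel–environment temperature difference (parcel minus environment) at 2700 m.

Parcel:
  Dry to 2700 m: -10 × 2.5 km = -25°C, so T = -20.3°C.
Environment:
  Environment to 2700 m: -3.3 × 2.5 km = -8.25°C, so T = -3.55°C.
T_parcel − T_env = -20.3 − (-3.55) = -16.75°C

-16.75°C (parcel cooler than environment)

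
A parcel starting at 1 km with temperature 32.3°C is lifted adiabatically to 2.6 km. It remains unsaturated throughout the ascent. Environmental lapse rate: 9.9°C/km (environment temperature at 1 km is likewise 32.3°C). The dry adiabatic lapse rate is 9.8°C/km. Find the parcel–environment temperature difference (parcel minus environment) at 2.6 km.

Parcel:
  1000 → 2600 m (dry, 9.8°C/km): ΔT = -9.8 × 1.6 = -15.68°C → T = 16.62°C
Environment:
  1000 → 2600 m (environment, 9.9°C/km): ΔT = -9.9 × 1.6 = -15.84°C → T = 16.46°C
T_parcel − T_env = 16.62 − 16.46 = +0.16°C

+0.16°C (parcel warmer than environment)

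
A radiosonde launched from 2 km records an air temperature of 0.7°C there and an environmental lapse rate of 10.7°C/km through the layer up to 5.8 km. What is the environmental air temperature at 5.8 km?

Environmental to 5800 m: -10.7 × 3.8 km = -40.66°C, so T = -39.96°C.

-39.96°C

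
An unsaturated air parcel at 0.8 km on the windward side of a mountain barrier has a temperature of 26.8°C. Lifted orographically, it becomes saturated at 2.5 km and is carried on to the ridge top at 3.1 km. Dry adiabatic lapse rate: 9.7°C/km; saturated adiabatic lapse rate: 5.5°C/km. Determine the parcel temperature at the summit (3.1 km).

7.01°C

Dry to 2500 m: -9.7 × 1.7 km = -16.49°C, so T = 10.31°C.
Saturated to 3100 m: -5.5 × 0.6 km = -3.3°C, so T = 7.01°C.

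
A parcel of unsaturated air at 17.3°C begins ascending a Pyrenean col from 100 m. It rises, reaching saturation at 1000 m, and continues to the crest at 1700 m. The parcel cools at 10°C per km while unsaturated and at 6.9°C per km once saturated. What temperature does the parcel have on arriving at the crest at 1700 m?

100–1000 m, dry: Δz = 0.9 km ⇒ ΔT = -9°C; T = 8.3°C
1000–1700 m, saturated: Δz = 0.7 km ⇒ ΔT = -4.83°C; T = 3.47°C

3.47°C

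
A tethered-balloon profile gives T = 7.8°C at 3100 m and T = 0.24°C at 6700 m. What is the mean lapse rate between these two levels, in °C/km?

2.1°C/km

Γ = −ΔT/Δz = (7.8 − 0.24) / (6700 − 3100) m
  = 7.56°C / 3.6 km = 2.1°C/km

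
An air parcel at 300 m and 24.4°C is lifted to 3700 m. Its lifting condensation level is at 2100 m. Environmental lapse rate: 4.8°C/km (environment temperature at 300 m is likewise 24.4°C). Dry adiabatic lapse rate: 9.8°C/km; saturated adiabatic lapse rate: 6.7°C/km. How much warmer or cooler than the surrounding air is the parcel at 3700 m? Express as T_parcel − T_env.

-12.04°C (parcel cooler than environment)

Parcel:
  From 300 m to 2100 m (dry): cools by 9.8 × 1.8 = 17.64°C, giving 6.76°C.
  From 2100 m to 3700 m (saturated): cools by 6.7 × 1.6 = 10.72°C, giving -3.96°C.
Environment:
  From 300 m to 3700 m (environment): cools by 4.8 × 3.4 = 16.32°C, giving 8.08°C.
T_parcel − T_env = -3.96 − 8.08 = -12.04°C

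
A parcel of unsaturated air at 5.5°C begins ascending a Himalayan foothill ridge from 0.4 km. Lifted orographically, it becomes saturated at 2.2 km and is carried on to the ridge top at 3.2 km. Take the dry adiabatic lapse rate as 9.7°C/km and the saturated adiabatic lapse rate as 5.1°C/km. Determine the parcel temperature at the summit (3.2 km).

Dry to 2200 m: -9.7 × 1.8 km = -17.46°C, so T = -11.96°C.
Saturated to 3200 m: -5.1 × 1 km = -5.1°C, so T = -17.06°C.

-17.06°C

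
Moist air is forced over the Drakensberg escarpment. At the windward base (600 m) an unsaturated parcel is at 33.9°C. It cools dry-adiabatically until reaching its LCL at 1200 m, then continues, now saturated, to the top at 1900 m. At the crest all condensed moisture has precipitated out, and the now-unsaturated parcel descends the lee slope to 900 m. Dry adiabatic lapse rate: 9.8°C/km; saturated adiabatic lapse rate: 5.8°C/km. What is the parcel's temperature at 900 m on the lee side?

33.76°C

600–1200 m, dry: Δz = 0.6 km ⇒ ΔT = -5.88°C; T = 28.02°C
1200–1900 m, saturated: Δz = 0.7 km ⇒ ΔT = -4.06°C; T = 23.96°C
1900–900 m, dry descent: Δz = 1 km ⇒ ΔT = +9.8°C; T = 33.76°C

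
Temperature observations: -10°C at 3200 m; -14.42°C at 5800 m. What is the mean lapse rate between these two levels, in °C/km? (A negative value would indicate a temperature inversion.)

Γ = −ΔT/Δz = (-10 − (-14.42)) / (5800 − 3200) m
  = 4.42°C / 2.6 km = 1.7°C/km

1.7°C/km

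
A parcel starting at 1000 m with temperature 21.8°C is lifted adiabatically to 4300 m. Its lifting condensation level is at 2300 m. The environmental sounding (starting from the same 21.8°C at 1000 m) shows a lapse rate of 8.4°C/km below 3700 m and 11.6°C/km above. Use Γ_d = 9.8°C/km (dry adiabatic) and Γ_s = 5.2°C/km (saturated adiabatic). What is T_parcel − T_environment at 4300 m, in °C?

Parcel:
  From 1000 m to 2300 m (dry): cools by 9.8 × 1.3 = 12.74°C, giving 9.06°C.
  From 2300 m to 4300 m (saturated): cools by 5.2 × 2 = 10.4°C, giving -1.34°C.
Environment:
  From 1000 m to 3700 m (environment, lower layer): cools by 8.4 × 2.7 = 22.68°C, giving -0.88°C.
  From 3700 m to 4300 m (environment, upper layer): cools by 11.6 × 0.6 = 6.96°C, giving -7.84°C.
T_parcel − T_env = -1.34 − (-7.84) = +6.5°C

+6.5°C (parcel warmer than environment)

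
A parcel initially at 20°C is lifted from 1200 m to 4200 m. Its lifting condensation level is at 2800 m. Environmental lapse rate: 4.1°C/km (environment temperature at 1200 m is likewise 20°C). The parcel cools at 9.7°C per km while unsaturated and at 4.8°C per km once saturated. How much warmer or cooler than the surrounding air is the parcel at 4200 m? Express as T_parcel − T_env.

Parcel:
  From 1200 m to 2800 m (dry): cools by 9.7 × 1.6 = 15.52°C, giving 4.48°C.
  From 2800 m to 4200 m (saturated): cools by 4.8 × 1.4 = 6.72°C, giving -2.24°C.
Environment:
  From 1200 m to 4200 m (environment): cools by 4.1 × 3 = 12.3°C, giving 7.7°C.
T_parcel − T_env = -2.24 − 7.7 = -9.94°C

-9.94°C (parcel cooler than environment)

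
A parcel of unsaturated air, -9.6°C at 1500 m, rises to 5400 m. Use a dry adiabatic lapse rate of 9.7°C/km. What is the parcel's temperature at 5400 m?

1500 → 5400 m (dry adiabatic, 9.7°C/km): ΔT = -9.7 × 3.9 = -37.83°C → T = -47.43°C

-47.43°C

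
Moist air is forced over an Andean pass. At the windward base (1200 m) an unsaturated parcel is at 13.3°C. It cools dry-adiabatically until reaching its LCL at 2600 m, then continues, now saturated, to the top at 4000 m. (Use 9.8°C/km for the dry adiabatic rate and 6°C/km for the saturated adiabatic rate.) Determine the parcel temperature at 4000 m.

-8.82°C

From 1200 m to 2600 m (dry): cools by 9.8 × 1.4 = 13.72°C, giving -0.42°C.
From 2600 m to 4000 m (saturated): cools by 6 × 1.4 = 8.4°C, giving -8.82°C.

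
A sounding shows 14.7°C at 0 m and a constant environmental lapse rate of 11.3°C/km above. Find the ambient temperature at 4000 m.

-30.5°C

0–4000 m, environmental: Δz = 4 km ⇒ ΔT = -45.2°C; T = -30.5°C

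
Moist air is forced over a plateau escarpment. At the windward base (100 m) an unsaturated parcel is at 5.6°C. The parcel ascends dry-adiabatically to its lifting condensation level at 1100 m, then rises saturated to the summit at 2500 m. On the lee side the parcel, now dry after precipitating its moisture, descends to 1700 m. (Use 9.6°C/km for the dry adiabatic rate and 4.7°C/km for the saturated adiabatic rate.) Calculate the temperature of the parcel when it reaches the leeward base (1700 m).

From 100 m to 1100 m (dry): cools by 9.6 × 1 = 9.6°C, giving -4°C.
From 1100 m to 2500 m (saturated): cools by 4.7 × 1.4 = 6.58°C, giving -10.58°C.
From 2500 m to 1700 m (dry descent): warms by 9.6 × 0.8 = 7.68°C, giving -2.9°C.

-2.9°C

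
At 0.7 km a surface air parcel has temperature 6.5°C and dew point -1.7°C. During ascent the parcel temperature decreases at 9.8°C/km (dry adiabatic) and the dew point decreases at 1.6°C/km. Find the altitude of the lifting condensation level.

1.7 km

T and T_d converge at 9.8 − 1.6 = 8.2°C per km
Height above start = (6.5 − (-1.7)) / 8.2 = 1 km
LCL altitude = 700 m + 1000 m = 1700 m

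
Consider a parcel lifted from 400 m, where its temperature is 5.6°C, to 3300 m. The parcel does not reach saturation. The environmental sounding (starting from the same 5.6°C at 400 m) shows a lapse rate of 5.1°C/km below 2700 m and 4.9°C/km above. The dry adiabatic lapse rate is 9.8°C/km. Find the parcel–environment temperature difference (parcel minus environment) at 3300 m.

-13.75°C (parcel cooler than environment)

Parcel:
  From 400 m to 3300 m (dry): cools by 9.8 × 2.9 = 28.42°C, giving -22.82°C.
Environment:
  From 400 m to 2700 m (environment, lower layer): cools by 5.1 × 2.3 = 11.73°C, giving -6.13°C.
  From 2700 m to 3300 m (environment, upper layer): cools by 4.9 × 0.6 = 2.94°C, giving -9.07°C.
T_parcel − T_env = -22.82 − (-9.07) = -13.75°C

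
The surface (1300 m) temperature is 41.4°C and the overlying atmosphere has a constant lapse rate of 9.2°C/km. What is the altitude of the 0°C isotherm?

5800 m

Height above start = (41.4 − 0) / 9.2 = 4.5 km
Altitude = 1300 m + 4500 m = 5800 m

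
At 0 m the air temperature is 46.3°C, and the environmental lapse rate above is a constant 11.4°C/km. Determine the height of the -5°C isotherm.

Height above start = (46.3 − (-5)) / 11.4 = 4.5 km
Altitude = 0 m + 4500 m = 4500 m

4500 m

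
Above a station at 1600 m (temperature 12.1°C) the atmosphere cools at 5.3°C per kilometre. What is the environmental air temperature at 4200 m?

From 1600 m to 4200 m (environmental): cools by 5.3 × 2.6 = 13.78°C, giving -1.68°C.

-1.68°C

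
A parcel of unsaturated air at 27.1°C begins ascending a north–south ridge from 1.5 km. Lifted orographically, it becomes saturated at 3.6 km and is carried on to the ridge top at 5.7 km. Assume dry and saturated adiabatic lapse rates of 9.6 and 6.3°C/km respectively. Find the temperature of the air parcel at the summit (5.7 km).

-6.29°C

1500 → 3600 m (dry, 9.6°C/km): ΔT = -9.6 × 2.1 = -20.16°C → T = 6.94°C
3600 → 5700 m (saturated, 6.3°C/km): ΔT = -6.3 × 2.1 = -13.23°C → T = -6.29°C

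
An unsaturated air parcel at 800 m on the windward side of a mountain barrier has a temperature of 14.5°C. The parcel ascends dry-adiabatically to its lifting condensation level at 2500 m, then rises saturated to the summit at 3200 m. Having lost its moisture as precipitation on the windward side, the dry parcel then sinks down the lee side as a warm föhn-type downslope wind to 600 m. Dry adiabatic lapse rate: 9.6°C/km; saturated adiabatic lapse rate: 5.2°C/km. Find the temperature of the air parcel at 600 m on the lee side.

19.5°C

Dry to 2500 m: -9.6 × 1.7 km = -16.32°C, so T = -1.82°C.
Saturated to 3200 m: -5.2 × 0.7 km = -3.64°C, so T = -5.46°C.
Dry descent to 600 m: +9.6 × 2.6 km = +24.96°C, so T = 19.5°C.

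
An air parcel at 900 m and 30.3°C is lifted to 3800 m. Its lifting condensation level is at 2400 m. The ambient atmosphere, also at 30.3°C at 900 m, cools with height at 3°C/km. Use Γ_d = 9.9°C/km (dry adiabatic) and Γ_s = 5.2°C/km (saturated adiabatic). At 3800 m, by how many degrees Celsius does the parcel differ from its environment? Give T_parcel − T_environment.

-13.43°C (parcel cooler than environment)

Parcel:
  Dry to 2400 m: -9.9 × 1.5 km = -14.85°C, so T = 15.45°C.
  Saturated to 3800 m: -5.2 × 1.4 km = -7.28°C, so T = 8.17°C.
Environment:
  Environment to 3800 m: -3 × 2.9 km = -8.7°C, so T = 21.6°C.
T_parcel − T_env = 8.17 − 21.6 = -13.43°C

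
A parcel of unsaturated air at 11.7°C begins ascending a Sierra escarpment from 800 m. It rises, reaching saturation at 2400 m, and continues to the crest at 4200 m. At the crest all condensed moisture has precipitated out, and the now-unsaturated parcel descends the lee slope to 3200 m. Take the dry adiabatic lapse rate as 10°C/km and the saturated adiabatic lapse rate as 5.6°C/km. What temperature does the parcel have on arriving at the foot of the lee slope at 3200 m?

-4.38°C

800–2400 m, dry: Δz = 1.6 km ⇒ ΔT = -16°C; T = -4.3°C
2400–4200 m, saturated: Δz = 1.8 km ⇒ ΔT = -10.08°C; T = -14.38°C
4200–3200 m, dry descent: Δz = 1 km ⇒ ΔT = +10°C; T = -4.38°C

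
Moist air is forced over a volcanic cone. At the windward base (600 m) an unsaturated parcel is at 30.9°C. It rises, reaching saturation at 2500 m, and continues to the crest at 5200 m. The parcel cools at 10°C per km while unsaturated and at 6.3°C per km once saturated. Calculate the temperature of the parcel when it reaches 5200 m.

From 600 m to 2500 m (dry): cools by 10 × 1.9 = 19°C, giving 11.9°C.
From 2500 m to 5200 m (saturated): cools by 6.3 × 2.7 = 17.01°C, giving -5.11°C.

-5.11°C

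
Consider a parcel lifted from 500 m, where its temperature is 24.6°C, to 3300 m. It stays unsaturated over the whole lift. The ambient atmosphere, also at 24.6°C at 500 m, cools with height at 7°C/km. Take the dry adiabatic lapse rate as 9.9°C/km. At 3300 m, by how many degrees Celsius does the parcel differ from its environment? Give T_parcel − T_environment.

-8.12°C (parcel cooler than environment)

Parcel:
  500 → 3300 m (dry, 9.9°C/km): ΔT = -9.9 × 2.8 = -27.72°C → T = -3.12°C
Environment:
  500 → 3300 m (environment, 7°C/km): ΔT = -7 × 2.8 = -19.6°C → T = 5°C
T_parcel − T_env = -3.12 − 5 = -8.12°C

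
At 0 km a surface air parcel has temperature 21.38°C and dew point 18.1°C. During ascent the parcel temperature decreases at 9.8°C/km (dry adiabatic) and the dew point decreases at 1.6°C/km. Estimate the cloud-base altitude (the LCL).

T and T_d converge at 9.8 − 1.6 = 8.2°C per km
Height above start = (21.38 − 18.1) / 8.2 = 0.4 km
LCL altitude = 0 m + 400 m = 400 m

0.4 km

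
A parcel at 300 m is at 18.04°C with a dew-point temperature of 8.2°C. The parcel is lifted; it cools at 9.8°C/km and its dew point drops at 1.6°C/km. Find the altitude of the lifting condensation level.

T and T_d converge at 9.8 − 1.6 = 8.2°C per km
Height above start = (18.04 − 8.2) / 8.2 = 1.2 km
LCL altitude = 300 m + 1200 m = 1500 m

1500 m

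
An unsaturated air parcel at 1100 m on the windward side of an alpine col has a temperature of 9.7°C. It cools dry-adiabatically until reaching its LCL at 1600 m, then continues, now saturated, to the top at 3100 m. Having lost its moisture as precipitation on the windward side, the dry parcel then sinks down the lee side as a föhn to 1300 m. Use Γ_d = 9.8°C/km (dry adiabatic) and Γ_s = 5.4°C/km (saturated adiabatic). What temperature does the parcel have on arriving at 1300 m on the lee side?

1100–1600 m, dry: Δz = 0.5 km ⇒ ΔT = -4.9°C; T = 4.8°C
1600–3100 m, saturated: Δz = 1.5 km ⇒ ΔT = -8.1°C; T = -3.3°C
3100–1300 m, dry descent: Δz = 1.8 km ⇒ ΔT = +17.64°C; T = 14.34°C

14.34°C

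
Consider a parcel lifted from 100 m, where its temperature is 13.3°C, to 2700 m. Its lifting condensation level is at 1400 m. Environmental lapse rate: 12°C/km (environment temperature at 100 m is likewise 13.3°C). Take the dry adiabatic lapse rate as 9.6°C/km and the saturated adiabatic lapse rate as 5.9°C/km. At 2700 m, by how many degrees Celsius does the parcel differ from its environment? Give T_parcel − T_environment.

Parcel:
  Dry to 1400 m: -9.6 × 1.3 km = -12.48°C, so T = 0.82°C.
  Saturated to 2700 m: -5.9 × 1.3 km = -7.67°C, so T = -6.85°C.
Environment:
  Environment to 2700 m: -12 × 2.6 km = -31.2°C, so T = -17.9°C.
T_parcel − T_env = -6.85 − (-17.9) = +11.05°C

+11.05°C (parcel warmer than environment)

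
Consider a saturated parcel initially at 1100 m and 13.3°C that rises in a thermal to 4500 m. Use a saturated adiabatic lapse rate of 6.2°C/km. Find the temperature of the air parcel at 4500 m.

-7.78°C

1100–4500 m, saturated adiabatic: Δz = 3.4 km ⇒ ΔT = -21.08°C; T = -7.78°C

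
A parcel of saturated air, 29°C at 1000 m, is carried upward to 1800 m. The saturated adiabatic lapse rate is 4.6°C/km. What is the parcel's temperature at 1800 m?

25.32°C

From 1000 m to 1800 m (saturated adiabatic): cools by 4.6 × 0.8 = 3.68°C, giving 25.32°C.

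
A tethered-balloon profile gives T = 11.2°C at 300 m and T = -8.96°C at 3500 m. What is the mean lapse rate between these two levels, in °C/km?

6.3°C/km

Γ = −ΔT/Δz = (11.2 − (-8.96)) / (3500 − 300) m
  = 20.16°C / 3.2 km = 6.3°C/km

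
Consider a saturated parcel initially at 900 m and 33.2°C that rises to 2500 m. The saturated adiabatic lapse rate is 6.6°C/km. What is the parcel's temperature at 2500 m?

900 → 2500 m (saturated adiabatic, 6.6°C/km): ΔT = -6.6 × 1.6 = -10.56°C → T = 22.64°C

22.64°C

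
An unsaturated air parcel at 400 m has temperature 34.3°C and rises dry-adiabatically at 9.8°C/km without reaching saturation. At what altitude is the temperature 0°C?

Height above start = (34.3 − 0) / 9.8 = 3.5 km
Altitude = 400 m + 3500 m = 3900 m

3900 m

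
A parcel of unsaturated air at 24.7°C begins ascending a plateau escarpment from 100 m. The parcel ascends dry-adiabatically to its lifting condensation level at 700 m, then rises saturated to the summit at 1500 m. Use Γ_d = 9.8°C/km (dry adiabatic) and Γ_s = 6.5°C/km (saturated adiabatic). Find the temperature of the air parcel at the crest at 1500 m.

13.62°C

100 → 700 m (dry, 9.8°C/km): ΔT = -9.8 × 0.6 = -5.88°C → T = 18.82°C
700 → 1500 m (saturated, 6.5°C/km): ΔT = -6.5 × 0.8 = -5.2°C → T = 13.62°C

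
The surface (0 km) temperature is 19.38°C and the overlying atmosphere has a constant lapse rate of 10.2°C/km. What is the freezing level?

1.9 km

Height above start = (19.38 − 0) / 10.2 = 1.9 km
Altitude = 0 m + 1900 m = 1900 m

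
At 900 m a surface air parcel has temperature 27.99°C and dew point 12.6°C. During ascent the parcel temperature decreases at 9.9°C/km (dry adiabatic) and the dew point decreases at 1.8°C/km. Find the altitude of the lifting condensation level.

T and T_d converge at 9.9 − 1.8 = 8.1°C per km
Height above start = (27.99 − 12.6) / 8.1 = 1.9 km
LCL altitude = 900 m + 1900 m = 2800 m

2800 m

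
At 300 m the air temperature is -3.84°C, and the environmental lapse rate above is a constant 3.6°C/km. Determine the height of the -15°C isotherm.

3400 m

Height above start = (-3.84 − (-15)) / 3.6 = 3.1 km
Altitude = 300 m + 3100 m = 3400 m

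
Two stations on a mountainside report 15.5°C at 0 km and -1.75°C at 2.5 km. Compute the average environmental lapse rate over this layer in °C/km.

6.9°C/km

Γ = −ΔT/Δz = (15.5 − (-1.75)) / (2500 − 0) m
  = 17.25°C / 2.5 km = 6.9°C/km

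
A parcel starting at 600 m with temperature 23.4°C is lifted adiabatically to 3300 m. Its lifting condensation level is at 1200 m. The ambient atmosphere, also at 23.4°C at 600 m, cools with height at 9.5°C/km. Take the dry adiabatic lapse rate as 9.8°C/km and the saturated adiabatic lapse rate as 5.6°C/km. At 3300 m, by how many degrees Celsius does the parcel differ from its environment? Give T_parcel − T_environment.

+8.01°C (parcel warmer than environment)

Parcel:
  600 → 1200 m (dry, 9.8°C/km): ΔT = -9.8 × 0.6 = -5.88°C → T = 17.52°C
  1200 → 3300 m (saturated, 5.6°C/km): ΔT = -5.6 × 2.1 = -11.76°C → T = 5.76°C
Environment:
  600 → 3300 m (environment, 9.5°C/km): ΔT = -9.5 × 2.7 = -25.65°C → T = -2.25°C
T_parcel − T_env = 5.76 − (-2.25) = +8.01°C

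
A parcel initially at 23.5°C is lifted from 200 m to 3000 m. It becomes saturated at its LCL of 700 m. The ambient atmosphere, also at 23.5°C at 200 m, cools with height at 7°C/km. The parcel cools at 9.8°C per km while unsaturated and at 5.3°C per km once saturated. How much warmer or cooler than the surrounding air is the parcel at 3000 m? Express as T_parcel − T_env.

Parcel:
  200–700 m, dry: Δz = 0.5 km ⇒ ΔT = -4.9°C; T = 18.6°C
  700–3000 m, saturated: Δz = 2.3 km ⇒ ΔT = -12.19°C; T = 6.41°C
Environment:
  200–3000 m, environment: Δz = 2.8 km ⇒ ΔT = -19.6°C; T = 3.9°C
T_parcel − T_env = 6.41 − 3.9 = +2.51°C

+2.51°C (parcel warmer than environment)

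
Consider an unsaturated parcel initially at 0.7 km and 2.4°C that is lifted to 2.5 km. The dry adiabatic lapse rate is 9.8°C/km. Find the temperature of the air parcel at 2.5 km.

-15.24°C

From 700 m to 2500 m (dry adiabatic): cools by 9.8 × 1.8 = 17.64°C, giving -15.24°C.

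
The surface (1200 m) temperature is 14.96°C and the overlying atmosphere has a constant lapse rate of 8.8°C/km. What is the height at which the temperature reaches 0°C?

Height above start = (14.96 − 0) / 8.8 = 1.7 km
Altitude = 1200 m + 1700 m = 2900 m

2900 m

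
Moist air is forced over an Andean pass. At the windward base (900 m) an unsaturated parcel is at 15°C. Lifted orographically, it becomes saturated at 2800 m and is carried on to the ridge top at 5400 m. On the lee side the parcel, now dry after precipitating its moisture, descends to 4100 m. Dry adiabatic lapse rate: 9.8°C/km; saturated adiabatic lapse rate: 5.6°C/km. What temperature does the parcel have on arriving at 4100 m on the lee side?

900 → 2800 m (dry, 9.8°C/km): ΔT = -9.8 × 1.9 = -18.62°C → T = -3.62°C
2800 → 5400 m (saturated, 5.6°C/km): ΔT = -5.6 × 2.6 = -14.56°C → T = -18.18°C
5400 → 4100 m (dry descent, 9.8°C/km): ΔT = +9.8 × 1.3 = +12.74°C → T = -5.44°C

-5.44°C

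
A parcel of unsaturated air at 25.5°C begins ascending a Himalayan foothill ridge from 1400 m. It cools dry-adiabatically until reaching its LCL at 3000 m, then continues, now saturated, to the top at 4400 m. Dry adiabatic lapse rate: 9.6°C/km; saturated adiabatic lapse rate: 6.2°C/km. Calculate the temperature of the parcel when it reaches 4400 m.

Dry to 3000 m: -9.6 × 1.6 km = -15.36°C, so T = 10.14°C.
Saturated to 4400 m: -6.2 × 1.4 km = -8.68°C, so T = 1.46°C.

1.46°C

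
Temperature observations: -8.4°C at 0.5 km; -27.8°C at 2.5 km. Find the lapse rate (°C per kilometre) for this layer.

Γ = −ΔT/Δz = (-8.4 − (-27.8)) / (2500 − 500) m
  = 19.4°C / 2 km = 9.7°C/km

9.7°C/km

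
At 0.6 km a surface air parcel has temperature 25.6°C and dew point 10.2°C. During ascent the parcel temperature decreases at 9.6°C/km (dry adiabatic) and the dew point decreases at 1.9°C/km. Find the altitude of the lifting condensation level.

2.6 km

T and T_d converge at 9.6 − 1.9 = 7.7°C per km
Height above start = (25.6 − 10.2) / 7.7 = 2 km
LCL altitude = 600 m + 2000 m = 2600 m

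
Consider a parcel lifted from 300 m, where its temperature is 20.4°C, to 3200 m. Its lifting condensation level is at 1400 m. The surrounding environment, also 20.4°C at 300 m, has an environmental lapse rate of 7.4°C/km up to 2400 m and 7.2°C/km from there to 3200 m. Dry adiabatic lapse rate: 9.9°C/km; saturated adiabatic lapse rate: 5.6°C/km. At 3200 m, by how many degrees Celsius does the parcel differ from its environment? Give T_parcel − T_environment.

+0.33°C (parcel warmer than environment)

Parcel:
  Dry to 1400 m: -9.9 × 1.1 km = -10.89°C, so T = 9.51°C.
  Saturated to 3200 m: -5.6 × 1.8 km = -10.08°C, so T = -0.57°C.
Environment:
  Environment, lower layer to 2400 m: -7.4 × 2.1 km = -15.54°C, so T = 4.86°C.
  Environment, upper layer to 3200 m: -7.2 × 0.8 km = -5.76°C, so T = -0.9°C.
T_parcel − T_env = -0.57 − (-0.9) = +0.33°C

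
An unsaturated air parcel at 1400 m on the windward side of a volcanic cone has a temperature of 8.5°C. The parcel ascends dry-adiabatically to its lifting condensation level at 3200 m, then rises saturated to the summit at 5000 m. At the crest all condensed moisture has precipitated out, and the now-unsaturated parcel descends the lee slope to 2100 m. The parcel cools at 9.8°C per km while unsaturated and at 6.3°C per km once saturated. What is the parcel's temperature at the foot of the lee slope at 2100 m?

Dry to 3200 m: -9.8 × 1.8 km = -17.64°C, so T = -9.14°C.
Saturated to 5000 m: -6.3 × 1.8 km = -11.34°C, so T = -20.48°C.
Dry descent to 2100 m: +9.8 × 2.9 km = +28.42°C, so T = 7.94°C.

7.94°C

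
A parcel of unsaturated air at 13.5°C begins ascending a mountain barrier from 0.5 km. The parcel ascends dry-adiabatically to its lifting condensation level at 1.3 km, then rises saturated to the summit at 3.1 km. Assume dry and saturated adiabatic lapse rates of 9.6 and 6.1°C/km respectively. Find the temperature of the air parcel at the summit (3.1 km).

-5.16°C

Dry to 1300 m: -9.6 × 0.8 km = -7.68°C, so T = 5.82°C.
Saturated to 3100 m: -6.1 × 1.8 km = -10.98°C, so T = -5.16°C.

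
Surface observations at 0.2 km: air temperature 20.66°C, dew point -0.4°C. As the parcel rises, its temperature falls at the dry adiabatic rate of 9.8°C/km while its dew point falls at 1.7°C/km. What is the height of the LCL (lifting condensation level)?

2.8 km

T and T_d converge at 9.8 − 1.7 = 8.1°C per km
Height above start = (20.66 − (-0.4)) / 8.1 = 2.6 km
LCL altitude = 200 m + 2600 m = 2800 m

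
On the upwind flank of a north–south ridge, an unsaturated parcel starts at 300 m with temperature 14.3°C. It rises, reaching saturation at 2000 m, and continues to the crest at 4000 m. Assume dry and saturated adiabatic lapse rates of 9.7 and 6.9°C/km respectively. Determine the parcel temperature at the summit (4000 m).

Dry to 2000 m: -9.7 × 1.7 km = -16.49°C, so T = -2.19°C.
Saturated to 4000 m: -6.9 × 2 km = -13.8°C, so T = -15.99°C.

-15.99°C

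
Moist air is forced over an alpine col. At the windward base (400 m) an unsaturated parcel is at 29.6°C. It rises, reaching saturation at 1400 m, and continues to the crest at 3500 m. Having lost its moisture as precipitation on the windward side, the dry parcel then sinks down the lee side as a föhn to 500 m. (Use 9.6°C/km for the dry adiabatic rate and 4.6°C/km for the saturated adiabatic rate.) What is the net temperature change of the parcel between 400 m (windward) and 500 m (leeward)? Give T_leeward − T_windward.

400–1400 m, dry: Δz = 1 km ⇒ ΔT = -9.6°C; T = 20°C
1400–3500 m, saturated: Δz = 2.1 km ⇒ ΔT = -9.66°C; T = 10.34°C
3500–500 m, dry descent: Δz = 3 km ⇒ ΔT = +28.8°C; T = 39.14°C
Net change vs windward start: 39.14 − 29.6 = +9.54°C

+9.54°C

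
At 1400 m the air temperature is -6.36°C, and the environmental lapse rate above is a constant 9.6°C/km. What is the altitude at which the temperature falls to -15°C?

2300 m

Height above start = (-6.36 − (-15)) / 9.6 = 0.9 km
Altitude = 1400 m + 900 m = 2300 m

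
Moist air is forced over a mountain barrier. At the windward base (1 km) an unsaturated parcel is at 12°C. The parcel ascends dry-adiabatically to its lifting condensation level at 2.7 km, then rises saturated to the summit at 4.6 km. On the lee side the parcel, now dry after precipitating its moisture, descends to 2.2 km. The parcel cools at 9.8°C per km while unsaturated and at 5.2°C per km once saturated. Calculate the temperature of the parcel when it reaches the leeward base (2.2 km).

Dry to 2700 m: -9.8 × 1.7 km = -16.66°C, so T = -4.66°C.
Saturated to 4600 m: -5.2 × 1.9 km = -9.88°C, so T = -14.54°C.
Dry descent to 2200 m: +9.8 × 2.4 km = +23.52°C, so T = 8.98°C.

8.98°C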